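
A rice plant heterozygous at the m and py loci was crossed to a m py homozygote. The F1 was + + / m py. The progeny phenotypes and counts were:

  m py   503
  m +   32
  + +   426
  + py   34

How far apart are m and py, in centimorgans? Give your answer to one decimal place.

6.6 centimorgans

The recombinant classes are + py and m +: 34 + 32 = 66.
Recombination frequency = 66/995 = 0.0663 ≈ 6.6%, i.e. 6.6 centimorgans.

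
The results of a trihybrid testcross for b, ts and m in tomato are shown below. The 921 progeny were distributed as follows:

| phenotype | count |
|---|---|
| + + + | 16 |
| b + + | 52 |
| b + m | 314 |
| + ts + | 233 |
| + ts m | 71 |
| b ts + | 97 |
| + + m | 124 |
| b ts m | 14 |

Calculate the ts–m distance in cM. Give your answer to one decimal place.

16.6 cM

The two most frequent reciprocal classes, + ts + and b + m, are the parental types, so the F1 was + ts + / b + m.
The two rarest classes, + + + and b ts m, are the double crossovers. Comparing them with the parentals, only the ts allele has switched, so ts is the middle locus and the order is m – ts – b.
Crossovers in the m–ts interval produce the single-crossover classes + ts m and b + + (71 + 52 = 123) plus the double crossovers (30).
RF(m–ts) = (123 + 30) / 921 = 153/921 = 0.1661 → 16.6 cM.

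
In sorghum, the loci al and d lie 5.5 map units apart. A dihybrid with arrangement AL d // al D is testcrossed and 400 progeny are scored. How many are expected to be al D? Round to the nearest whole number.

A map distance of 5.5 map units corresponds to a recombination frequency of 0.055.
The F1 is AL d / al D, so al D is a parental gamete class with expected frequency (1 − r)/2 = 0.945/2 = 0.4725.
Expected number = 0.4725 × 400 = 189.00 ≈ 189.

189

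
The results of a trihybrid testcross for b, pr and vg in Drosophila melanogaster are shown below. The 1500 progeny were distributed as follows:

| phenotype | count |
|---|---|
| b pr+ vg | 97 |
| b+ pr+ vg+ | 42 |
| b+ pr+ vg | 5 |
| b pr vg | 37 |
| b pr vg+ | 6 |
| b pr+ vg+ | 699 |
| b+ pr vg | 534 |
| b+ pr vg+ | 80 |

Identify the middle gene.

The two most frequent reciprocal classes, b pr+ vg+ and b+ pr vg, are the parental types, so the F1 was b pr+ vg+ / b+ pr vg.
The two rarest classes, b pr vg+ and b+ pr+ vg, are the double crossovers. Comparing them with the parentals, only the pr allele has switched, so pr is the middle locus and the order is vg – pr – b.

pr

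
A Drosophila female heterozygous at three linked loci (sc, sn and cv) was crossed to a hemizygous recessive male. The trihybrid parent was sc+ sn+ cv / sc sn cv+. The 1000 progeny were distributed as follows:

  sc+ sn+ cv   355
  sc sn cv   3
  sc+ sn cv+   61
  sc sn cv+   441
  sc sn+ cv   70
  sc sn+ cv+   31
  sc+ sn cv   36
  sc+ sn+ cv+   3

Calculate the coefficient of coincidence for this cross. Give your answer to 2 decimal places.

The two rarest classes, sc+ sn+ cv+ and sc sn cv, are the double crossovers. Comparing them with the parentals, only the cv allele has switched, so cv is the middle locus and the order is sn – cv – sc.
sn–cv: (67 + 6)/1000 = 0.0730; cv–sc: (131 + 6)/1000 = 0.1370.
Expected DCO frequency = 0.0730 × 0.1370 ≈ 0.01000; observed = 6/1000 ≈ 0.00600.
Coefficient of coincidence = 0.00600/0.01000 ≈ 0.60.

0.60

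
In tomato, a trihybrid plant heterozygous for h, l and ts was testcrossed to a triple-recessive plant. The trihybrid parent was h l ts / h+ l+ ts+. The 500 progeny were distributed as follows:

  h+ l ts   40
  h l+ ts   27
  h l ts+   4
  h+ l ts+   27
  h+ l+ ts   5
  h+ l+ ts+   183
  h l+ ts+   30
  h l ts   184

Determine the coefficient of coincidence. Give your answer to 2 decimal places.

0.90

The two rarest classes, h l ts+ and h+ l+ ts, are the double crossovers. Comparing them with the parentals, only the ts allele has switched, so ts is the middle locus and the order is l – ts – h.
l–ts: (54 + 9)/500 = 0.1260; ts–h: (70 + 9)/500 = 0.1580.
Expected DCO frequency = 0.1260 × 0.1580 ≈ 0.01991; observed = 9/500 ≈ 0.01800.
Coefficient of coincidence = 0.01800/0.01991 ≈ 0.90.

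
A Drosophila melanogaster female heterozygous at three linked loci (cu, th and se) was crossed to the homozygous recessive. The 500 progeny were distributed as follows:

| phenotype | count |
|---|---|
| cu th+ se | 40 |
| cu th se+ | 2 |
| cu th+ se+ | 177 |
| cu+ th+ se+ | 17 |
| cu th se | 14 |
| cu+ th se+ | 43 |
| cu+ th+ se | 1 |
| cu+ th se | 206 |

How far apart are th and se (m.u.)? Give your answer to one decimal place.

17.2 m.u.

The two most frequent reciprocal classes, cu th+ se+ and cu+ th se, are the parental types, so the F1 was cu th+ se+ / cu+ th se.
The two rarest classes, cu th se+ and cu+ th+ se, are the double crossovers. Comparing them with the parentals, only the th allele has switched, so th is the middle locus and the order is se – th – cu.
Crossovers in the se–th interval produce the single-crossover classes cu th+ se and cu+ th se+ (40 + 43 = 83) plus the double crossovers (3).
RF(se–th) = (83 + 3) / 500 = 86/500 = 0.1720 → 17.2 m.u.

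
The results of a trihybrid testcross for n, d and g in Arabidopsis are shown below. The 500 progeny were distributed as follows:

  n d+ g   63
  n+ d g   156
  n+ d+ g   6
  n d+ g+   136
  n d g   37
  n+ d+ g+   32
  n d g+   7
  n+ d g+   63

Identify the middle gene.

The two most frequent reciprocal classes, n d+ g+ and n+ d g, are the parental types, so the F1 was n d+ g+ / n+ d g.
The two rarest classes, n d g+ and n+ d+ g, are the double crossovers. Comparing them with the parentals, only the d allele has switched, so d is the middle locus and the order is n – d – g.

d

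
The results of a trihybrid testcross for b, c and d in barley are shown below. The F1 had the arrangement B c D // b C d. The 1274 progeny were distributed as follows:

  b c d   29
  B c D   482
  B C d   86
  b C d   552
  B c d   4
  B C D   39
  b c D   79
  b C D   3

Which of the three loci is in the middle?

The two rarest classes, B c d and b C D, are the double crossovers. Comparing them with the parentals, only the d allele has switched, so d is the middle locus and the order is c – d – b.

d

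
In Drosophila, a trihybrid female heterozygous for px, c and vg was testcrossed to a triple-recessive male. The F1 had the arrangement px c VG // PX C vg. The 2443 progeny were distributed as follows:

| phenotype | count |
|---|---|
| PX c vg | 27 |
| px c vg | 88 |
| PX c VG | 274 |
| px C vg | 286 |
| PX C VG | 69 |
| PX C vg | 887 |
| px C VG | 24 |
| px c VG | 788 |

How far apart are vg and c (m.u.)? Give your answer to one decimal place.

8.5 m.u.

The two rarest classes, px C VG and PX c vg, are the double crossovers. Comparing them with the parentals, only the c allele has switched, so c is the middle locus and the order is vg – c – px.
Crossovers in the vg–c interval produce the single-crossover classes px c vg and PX C VG (88 + 69 = 157) plus the double crossovers (51).
RF(vg–c) = (157 + 51) / 2443 = 208/2443 = 0.0851 → 8.5 m.u.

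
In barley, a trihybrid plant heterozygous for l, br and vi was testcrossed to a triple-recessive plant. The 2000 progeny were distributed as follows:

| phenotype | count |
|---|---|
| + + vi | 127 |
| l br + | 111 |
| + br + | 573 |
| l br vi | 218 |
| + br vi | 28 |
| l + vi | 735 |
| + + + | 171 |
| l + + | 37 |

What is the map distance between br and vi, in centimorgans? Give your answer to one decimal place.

22.7 centimorgans

The two most frequent reciprocal classes, + br + and l + vi, are the parental types, so the F1 was + br + / l + vi.
The two rarest classes, + br vi and l + +, are the double crossovers. Comparing them with the parentals, only the vi allele has switched, so vi is the middle locus and the order is br – vi – l.
Crossovers in the br–vi interval produce the single-crossover classes + + + and l br vi (171 + 218 = 389) plus the double crossovers (65).
RF(br–vi) = (389 + 65) / 2000 = 454/2000 = 0.2270 → 22.7 centimorgans.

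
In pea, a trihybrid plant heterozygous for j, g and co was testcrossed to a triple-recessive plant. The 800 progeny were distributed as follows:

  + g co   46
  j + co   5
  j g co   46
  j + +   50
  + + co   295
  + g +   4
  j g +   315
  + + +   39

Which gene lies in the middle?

The two most frequent reciprocal classes, + + co and j g +, are the parental types, so the F1 was + + co / j g +.
The two rarest classes, j + co and + g +, are the double crossovers. Comparing them with the parentals, only the j allele has switched, so j is the middle locus and the order is g – j – co.

j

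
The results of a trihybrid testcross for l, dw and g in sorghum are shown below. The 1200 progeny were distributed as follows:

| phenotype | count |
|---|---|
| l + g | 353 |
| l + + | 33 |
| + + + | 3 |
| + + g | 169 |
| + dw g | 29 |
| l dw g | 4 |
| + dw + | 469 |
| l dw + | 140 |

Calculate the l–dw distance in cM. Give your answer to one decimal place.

The two most frequent reciprocal classes, + dw + and l + g, are the parental types, so the F1 was + dw + / l + g.
The two rarest classes, + + + and l dw g, are the double crossovers. Comparing them with the parentals, only the dw allele has switched, so dw is the middle locus and the order is g – dw – l.
Crossovers in the dw–l interval produce the single-crossover classes l dw + and + + g (140 + 169 = 309) plus the double crossovers (7).
RF(dw–l) = (309 + 7) / 1200 = 316/1200 = 0.2633 → 26.3 cM.

26.3 cM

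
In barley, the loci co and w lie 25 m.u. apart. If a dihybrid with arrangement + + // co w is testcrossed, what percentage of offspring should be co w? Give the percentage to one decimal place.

A map distance of 25 m.u. corresponds to a recombination frequency of 0.250.
The F1 is + + / co w, so co w is a parental gamete class with expected frequency (1 − r)/2 = 0.750/2 = 0.3750.
That is 0.3750 = 37.5% of the progeny.

37.5%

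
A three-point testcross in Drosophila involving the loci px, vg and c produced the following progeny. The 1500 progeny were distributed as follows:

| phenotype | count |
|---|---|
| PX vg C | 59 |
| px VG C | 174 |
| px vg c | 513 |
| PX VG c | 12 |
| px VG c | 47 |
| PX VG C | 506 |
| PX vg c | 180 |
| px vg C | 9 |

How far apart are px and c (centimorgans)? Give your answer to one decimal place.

25.0 centimorgans

The two most frequent reciprocal classes, px vg c and PX VG C, are the parental types, so the F1 was px vg c / PX VG C.
The two rarest classes, px vg C and PX VG c, are the double crossovers. Comparing them with the parentals, only the c allele has switched, so c is the middle locus and the order is vg – c – px.
Crossovers in the c–px interval produce the single-crossover classes PX vg c and px VG C (180 + 174 = 354) plus the double crossovers (21).
RF(c–px) = (354 + 21) / 1500 = 375/1500 = 0.2500 → 25.0 centimorgans.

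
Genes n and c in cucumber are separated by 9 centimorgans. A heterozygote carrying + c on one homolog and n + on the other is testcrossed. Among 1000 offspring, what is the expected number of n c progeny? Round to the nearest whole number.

45

A map distance of 9 centimorgans corresponds to a recombination frequency of 0.090.
The F1 is + c / n +, so n c is a recombinant gamete class with expected frequency r/2 = 0.090/2 = 0.0450.
Expected number = 0.0450 × 1000 = 45.00 ≈ 45.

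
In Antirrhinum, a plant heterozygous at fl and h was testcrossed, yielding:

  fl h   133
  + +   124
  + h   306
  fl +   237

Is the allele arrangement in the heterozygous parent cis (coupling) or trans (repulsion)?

The two most frequent classes are + h (306) and fl + (237); these are the parental (non-recombinant) types.
So the F1 carried + h on one chromosome and fl + on the other — the recessive alleles are on opposite chromosomes (trans / repulsion).

trans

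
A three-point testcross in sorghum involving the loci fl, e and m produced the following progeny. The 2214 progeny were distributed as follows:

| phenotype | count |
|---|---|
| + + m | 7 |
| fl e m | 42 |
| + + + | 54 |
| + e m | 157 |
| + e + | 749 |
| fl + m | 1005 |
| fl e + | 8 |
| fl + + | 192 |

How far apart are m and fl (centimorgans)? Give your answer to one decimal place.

The two most frequent reciprocal classes, fl + m and + e +, are the parental types, so the F1 was fl + m / + e +.
The two rarest classes, + + m and fl e +, are the double crossovers. Comparing them with the parentals, only the fl allele has switched, so fl is the middle locus and the order is e – fl – m.
Crossovers in the fl–m interval produce the single-crossover classes fl + + and + e m (192 + 157 = 349) plus the double crossovers (15).
RF(fl–m) = (349 + 15) / 2214 = 364/2214 = 0.1644 → 16.4 centimorgans.

16.4 centimorgans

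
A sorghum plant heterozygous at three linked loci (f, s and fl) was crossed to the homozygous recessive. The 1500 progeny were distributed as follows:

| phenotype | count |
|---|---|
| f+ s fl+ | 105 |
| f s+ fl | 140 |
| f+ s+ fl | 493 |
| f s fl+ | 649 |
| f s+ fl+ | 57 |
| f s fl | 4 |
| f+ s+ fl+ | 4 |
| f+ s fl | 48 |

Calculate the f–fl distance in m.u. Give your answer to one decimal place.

16.9 m.u.

The two most frequent reciprocal classes, f+ s+ fl and f s fl+, are the parental types, so the F1 was f+ s+ fl / f s fl+.
The two rarest classes, f+ s+ fl+ and f s fl, are the double crossovers. Comparing them with the parentals, only the fl allele has switched, so fl is the middle locus and the order is s – fl – f.
Crossovers in the fl–f interval produce the single-crossover classes f s+ fl and f+ s fl+ (140 + 105 = 245) plus the double crossovers (8).
RF(fl–f) = (245 + 8) / 1500 = 253/1500 = 0.1687 → 16.9 m.u.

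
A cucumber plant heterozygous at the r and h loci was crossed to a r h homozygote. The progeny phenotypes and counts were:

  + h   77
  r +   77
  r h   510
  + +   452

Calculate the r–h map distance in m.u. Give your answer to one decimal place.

13.8 m.u.

The two most frequent classes, + + (452) and r h (510), are the parental types, so the F1 was + + / r h.
The recombinant classes are + h and r +: 77 + 77 = 154.
Recombination frequency = 154/1116 = 0.1380 ≈ 13.8%, i.e. 13.8 m.u.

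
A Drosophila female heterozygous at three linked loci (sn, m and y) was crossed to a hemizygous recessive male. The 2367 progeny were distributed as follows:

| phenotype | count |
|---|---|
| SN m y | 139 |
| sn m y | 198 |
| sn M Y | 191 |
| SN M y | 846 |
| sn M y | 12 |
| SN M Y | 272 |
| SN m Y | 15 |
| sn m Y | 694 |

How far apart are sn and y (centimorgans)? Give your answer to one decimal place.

The two most frequent reciprocal classes, SN M y and sn m Y, are the parental types, so the F1 was SN M y / sn m Y.
The two rarest classes, sn M y and SN m Y, are the double crossovers. Comparing them with the parentals, only the sn allele has switched, so sn is the middle locus and the order is y – sn – m.
Crossovers in the y–sn interval produce the single-crossover classes SN M Y and sn m y (272 + 198 = 470) plus the double crossovers (27).
RF(y–sn) = (470 + 27) / 2367 = 497/2367 = 0.2100 → 21.0 centimorgans.

21.0 centimorgans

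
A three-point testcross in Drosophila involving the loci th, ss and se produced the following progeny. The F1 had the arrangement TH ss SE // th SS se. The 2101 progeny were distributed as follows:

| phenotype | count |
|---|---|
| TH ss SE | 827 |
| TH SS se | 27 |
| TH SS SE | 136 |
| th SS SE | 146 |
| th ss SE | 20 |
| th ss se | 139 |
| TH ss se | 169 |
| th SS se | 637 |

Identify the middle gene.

th

The two rarest classes, th ss SE and TH SS se, are the double crossovers. Comparing them with the parentals, only the th allele has switched, so th is the middle locus and the order is ss – th – se.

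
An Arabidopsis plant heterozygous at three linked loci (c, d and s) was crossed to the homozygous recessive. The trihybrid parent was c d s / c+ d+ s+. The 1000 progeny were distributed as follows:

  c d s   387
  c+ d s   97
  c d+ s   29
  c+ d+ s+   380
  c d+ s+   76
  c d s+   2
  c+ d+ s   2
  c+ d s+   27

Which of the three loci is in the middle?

The two rarest classes, c d s+ and c+ d+ s, are the double crossovers. Comparing them with the parentals, only the s allele has switched, so s is the middle locus and the order is c – s – d.

s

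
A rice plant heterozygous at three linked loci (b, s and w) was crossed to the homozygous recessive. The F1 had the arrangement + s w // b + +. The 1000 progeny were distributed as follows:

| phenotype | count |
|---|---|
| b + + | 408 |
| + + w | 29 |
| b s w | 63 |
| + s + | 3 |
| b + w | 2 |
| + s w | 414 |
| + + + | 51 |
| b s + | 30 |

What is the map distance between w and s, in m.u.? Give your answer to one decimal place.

6.4 m.u.

The two rarest classes, + s + and b + w, are the double crossovers. Comparing them with the parentals, only the w allele has switched, so w is the middle locus and the order is b – w – s.
Crossovers in the w–s interval produce the single-crossover classes + + w and b s + (29 + 30 = 59) plus the double crossovers (5).
RF(w–s) = (59 + 5) / 1000 = 64/1000 = 0.0640 → 6.4 m.u.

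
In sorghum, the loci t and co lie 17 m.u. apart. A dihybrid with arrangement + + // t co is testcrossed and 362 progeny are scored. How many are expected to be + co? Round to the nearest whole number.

31

A map distance of 17 m.u. corresponds to a recombination frequency of 0.170.
The F1 is + + / t co, so + co is a recombinant gamete class with expected frequency r/2 = 0.170/2 = 0.0850.
Expected number = 0.0850 × 362 = 30.77 ≈ 31.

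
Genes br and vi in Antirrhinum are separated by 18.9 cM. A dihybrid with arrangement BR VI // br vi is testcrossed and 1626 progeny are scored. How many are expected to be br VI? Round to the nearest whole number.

154

A map distance of 18.9 cM corresponds to a recombination frequency of 0.189.
The F1 is BR VI / br vi, so br VI is a recombinant gamete class with expected frequency r/2 = 0.189/2 = 0.0945.
Expected number = 0.0945 × 1626 = 153.66 ≈ 154.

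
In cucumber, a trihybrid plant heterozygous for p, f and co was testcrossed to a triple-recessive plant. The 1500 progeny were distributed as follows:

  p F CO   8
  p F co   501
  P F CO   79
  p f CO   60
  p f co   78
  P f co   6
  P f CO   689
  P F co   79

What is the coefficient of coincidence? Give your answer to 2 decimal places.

The two most frequent reciprocal classes, P f CO and p F co, are the parental types, so the F1 was P f CO / p F co.
The two rarest classes, P f co and p F CO, are the double crossovers. Comparing them with the parentals, only the co allele has switched, so co is the middle locus and the order is p – co – f.
p–co: (139 + 14)/1500 = 0.1020; co–f: (157 + 14)/1500 = 0.1140.
Expected DCO frequency = 0.1020 × 0.1140 ≈ 0.01163; observed = 14/1500 ≈ 0.00933.
Coefficient of coincidence = 0.00933/0.01163 ≈ 0.80.

0.80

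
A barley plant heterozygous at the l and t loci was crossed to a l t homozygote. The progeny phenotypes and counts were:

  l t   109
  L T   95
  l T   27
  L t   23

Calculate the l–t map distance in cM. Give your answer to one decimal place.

The two most frequent classes, L T (95) and l t (109), are the parental types, so the F1 was L T / l t.
The recombinant classes are L t and l T: 23 + 27 = 50.
Recombination frequency = 50/254 = 0.1969 ≈ 19.7%, i.e. 19.7 cM.

19.7 cM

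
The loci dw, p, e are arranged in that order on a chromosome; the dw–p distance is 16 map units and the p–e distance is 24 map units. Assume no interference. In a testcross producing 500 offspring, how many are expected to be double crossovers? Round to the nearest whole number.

19

Map distances give recombination frequencies of 0.160 and 0.240 for the two intervals.
With no interference, expected double-crossover frequency = 0.160 × 0.240 = 0.03840.
Expected number = 0.03840 × 500 = 19.20 ≈ 19.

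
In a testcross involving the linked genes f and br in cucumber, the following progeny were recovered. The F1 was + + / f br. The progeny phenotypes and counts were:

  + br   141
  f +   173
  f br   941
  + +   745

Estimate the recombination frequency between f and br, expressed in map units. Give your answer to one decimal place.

15.7 map units

The recombinant classes are + br and f +: 141 + 173 = 314.
Recombination frequency = 314/2000 = 0.1570 ≈ 15.7%, i.e. 15.7 map units.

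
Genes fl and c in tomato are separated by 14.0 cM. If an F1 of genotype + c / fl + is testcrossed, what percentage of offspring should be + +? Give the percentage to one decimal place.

7.0%

A map distance of 14.0 cM corresponds to a recombination frequency of 0.140.
The F1 is + c / fl +, so + + is a recombinant gamete class with expected frequency r/2 = 0.140/2 = 0.0700.
That is 0.0700 = 7.0% of the progeny.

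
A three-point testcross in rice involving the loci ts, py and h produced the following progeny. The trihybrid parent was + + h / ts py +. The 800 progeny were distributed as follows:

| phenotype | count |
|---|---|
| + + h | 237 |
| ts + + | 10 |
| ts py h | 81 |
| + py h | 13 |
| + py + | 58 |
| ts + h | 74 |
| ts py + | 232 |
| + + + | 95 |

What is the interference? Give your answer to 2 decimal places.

0.40

The two rarest classes, + py h and ts + +, are the double crossovers. Comparing them with the parentals, only the py allele has switched, so py is the middle locus and the order is ts – py – h.
ts–py: (132 + 23)/800 = 0.1938; py–h: (176 + 23)/800 = 0.2487.
Expected DCO frequency = 0.1938 × 0.2487 ≈ 0.04820; observed = 23/800 ≈ 0.02875.
Coefficient of coincidence = 0.02875/0.04820 ≈ 0.60; interference = 1 − 0.60 = 0.40.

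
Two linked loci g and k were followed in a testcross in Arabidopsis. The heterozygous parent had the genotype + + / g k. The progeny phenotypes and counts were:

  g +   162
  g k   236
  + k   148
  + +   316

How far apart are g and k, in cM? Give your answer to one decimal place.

The recombinant classes are + k and g +: 148 + 162 = 310.
Recombination frequency = 310/862 = 0.3596 ≈ 36.0%, i.e. 36.0 cM.

36.0 cM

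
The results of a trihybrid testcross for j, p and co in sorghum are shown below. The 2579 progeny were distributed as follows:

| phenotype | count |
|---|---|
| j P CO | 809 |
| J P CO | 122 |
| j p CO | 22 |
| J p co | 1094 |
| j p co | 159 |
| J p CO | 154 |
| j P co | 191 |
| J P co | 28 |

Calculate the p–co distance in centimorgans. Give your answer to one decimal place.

15.3 centimorgans

The two most frequent reciprocal classes, J p co and j P CO, are the parental types, so the F1 was J p co / j P CO.
The two rarest classes, J P co and j p CO, are the double crossovers. Comparing them with the parentals, only the p allele has switched, so p is the middle locus and the order is j – p – co.
Crossovers in the p–co interval produce the single-crossover classes J p CO and j P co (154 + 191 = 345) plus the double crossovers (50).
RF(p–co) = (345 + 50) / 2579 = 395/2579 = 0.1532 → 15.3 centimorgans.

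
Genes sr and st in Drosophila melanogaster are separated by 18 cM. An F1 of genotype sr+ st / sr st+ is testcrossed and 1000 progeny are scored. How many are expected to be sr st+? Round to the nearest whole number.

410

A map distance of 18 cM corresponds to a recombination frequency of 0.180.
The F1 is sr+ st / sr st+, so sr st+ is a parental gamete class with expected frequency (1 − r)/2 = 0.820/2 = 0.4100.
Expected number = 0.4100 × 1000 = 410.00 ≈ 410.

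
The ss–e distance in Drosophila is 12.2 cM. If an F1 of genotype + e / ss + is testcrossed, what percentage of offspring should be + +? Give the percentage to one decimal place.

A map distance of 12.2 cM corresponds to a recombination frequency of 0.122.
The F1 is + e / ss +, so + + is a recombinant gamete class with expected frequency r/2 = 0.122/2 = 0.0610.
That is 0.0610 = 6.1% of the progeny.

6.1%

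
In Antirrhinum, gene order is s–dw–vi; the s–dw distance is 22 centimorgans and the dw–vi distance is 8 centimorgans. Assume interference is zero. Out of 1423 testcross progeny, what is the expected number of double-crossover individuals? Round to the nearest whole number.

25

Map distances give recombination frequencies of 0.220 and 0.080 for the two intervals.
With no interference, expected double-crossover frequency = 0.220 × 0.080 = 0.01760.
Expected number = 0.01760 × 1423 = 25.04 ≈ 25.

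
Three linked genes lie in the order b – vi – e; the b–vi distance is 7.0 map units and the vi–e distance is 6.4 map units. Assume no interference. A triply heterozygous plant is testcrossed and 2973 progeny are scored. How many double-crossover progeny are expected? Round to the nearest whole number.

Map distances give recombination frequencies of 0.070 and 0.064 for the two intervals.
With no interference, expected double-crossover frequency = 0.070 × 0.064 = 0.00448.
Expected number = 0.00448 × 2973 = 13.32 ≈ 13.

13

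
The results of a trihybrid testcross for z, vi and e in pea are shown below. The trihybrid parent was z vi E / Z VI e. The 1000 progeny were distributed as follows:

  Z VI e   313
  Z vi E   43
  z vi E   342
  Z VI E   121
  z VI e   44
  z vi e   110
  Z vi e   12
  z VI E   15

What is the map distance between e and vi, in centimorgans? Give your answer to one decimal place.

The two rarest classes, z VI E and Z vi e, are the double crossovers. Comparing them with the parentals, only the vi allele has switched, so vi is the middle locus and the order is z – vi – e.
Crossovers in the vi–e interval produce the single-crossover classes z vi e and Z VI E (110 + 121 = 231) plus the double crossovers (27).
RF(vi–e) = (231 + 27) / 1000 = 258/1000 = 0.2580 → 25.8 centimorgans.

25.8 centimorgans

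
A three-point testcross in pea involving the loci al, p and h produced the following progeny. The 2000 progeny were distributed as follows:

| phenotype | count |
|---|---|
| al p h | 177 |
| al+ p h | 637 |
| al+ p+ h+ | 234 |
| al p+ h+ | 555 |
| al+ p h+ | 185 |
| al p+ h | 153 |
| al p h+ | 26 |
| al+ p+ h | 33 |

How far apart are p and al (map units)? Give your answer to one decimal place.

The two most frequent reciprocal classes, al+ p h and al p+ h+, are the parental types, so the F1 was al+ p h / al p+ h+.
The two rarest classes, al+ p+ h and al p h+, are the double crossovers. Comparing them with the parentals, only the p allele has switched, so p is the middle locus and the order is h – p – al.
Crossovers in the p–al interval produce the single-crossover classes al p h and al+ p+ h+ (177 + 234 = 411) plus the double crossovers (59).
RF(p–al) = (411 + 59) / 2000 = 470/2000 = 0.2350 → 23.5 map units.

23.5 map units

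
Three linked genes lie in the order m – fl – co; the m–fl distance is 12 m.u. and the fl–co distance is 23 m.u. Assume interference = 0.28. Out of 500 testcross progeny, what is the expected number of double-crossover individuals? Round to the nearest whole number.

Map distances give recombination frequencies of 0.120 and 0.230 for the two intervals.
With interference 0.28 (so coincidence = 0.72), expected double-crossover frequency = 0.120 × 0.230 × 0.72 = 0.01987.
Expected number = 0.01987 × 500 = 9.94 ≈ 10.

10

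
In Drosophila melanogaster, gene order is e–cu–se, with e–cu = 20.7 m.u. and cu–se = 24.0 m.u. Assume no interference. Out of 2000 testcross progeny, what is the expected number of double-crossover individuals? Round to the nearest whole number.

Map distances give recombination frequencies of 0.207 and 0.240 for the two intervals.
With no interference, expected double-crossover frequency = 0.207 × 0.240 = 0.04968.
Expected number = 0.04968 × 2000 = 99.36 ≈ 99.

99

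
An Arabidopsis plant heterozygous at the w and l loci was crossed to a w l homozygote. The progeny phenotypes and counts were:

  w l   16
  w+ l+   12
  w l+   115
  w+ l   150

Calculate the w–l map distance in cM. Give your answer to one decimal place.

The two most frequent classes, w+ l (150) and w l+ (115), are the parental types, so the F1 was w+ l / w l+.
The recombinant classes are w+ l+ and w l: 12 + 16 = 28.
Recombination frequency = 28/293 = 0.0956 ≈ 9.6%, i.e. 9.6 cM.

9.6 cM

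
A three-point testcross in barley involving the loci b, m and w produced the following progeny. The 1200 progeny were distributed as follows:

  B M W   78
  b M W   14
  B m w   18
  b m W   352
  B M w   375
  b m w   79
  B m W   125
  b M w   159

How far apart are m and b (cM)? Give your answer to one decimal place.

The two most frequent reciprocal classes, B M w and b m W, are the parental types, so the F1 was B M w / b m W.
The two rarest classes, B m w and b M W, are the double crossovers. Comparing them with the parentals, only the m allele has switched, so m is the middle locus and the order is b – m – w.
Crossovers in the b–m interval produce the single-crossover classes b M w and B m W (159 + 125 = 284) plus the double crossovers (32).
RF(b–m) = (284 + 32) / 1200 = 316/1200 = 0.2633 → 26.3 cM.

26.3 cM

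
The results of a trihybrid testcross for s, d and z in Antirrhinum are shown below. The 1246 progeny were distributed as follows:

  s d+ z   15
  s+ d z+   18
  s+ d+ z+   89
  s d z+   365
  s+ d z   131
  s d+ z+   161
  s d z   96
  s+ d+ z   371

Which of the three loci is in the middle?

The two most frequent reciprocal classes, s+ d+ z and s d z+, are the parental types, so the F1 was s+ d+ z / s d z+.
The two rarest classes, s d+ z and s+ d z+, are the double crossovers. Comparing them with the parentals, only the s allele has switched, so s is the middle locus and the order is d – s – z.

s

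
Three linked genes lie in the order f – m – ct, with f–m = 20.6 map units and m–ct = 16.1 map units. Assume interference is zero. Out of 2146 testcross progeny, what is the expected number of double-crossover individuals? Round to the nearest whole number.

Map distances give recombination frequencies of 0.206 and 0.161 for the two intervals.
With no interference, expected double-crossover frequency = 0.206 × 0.161 = 0.03317.
Expected number = 0.03317 × 2146 = 71.17 ≈ 71.

71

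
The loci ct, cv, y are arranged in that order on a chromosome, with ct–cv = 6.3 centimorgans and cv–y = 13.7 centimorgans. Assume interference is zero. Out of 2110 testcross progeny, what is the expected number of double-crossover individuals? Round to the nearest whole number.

18

Map distances give recombination frequencies of 0.063 and 0.137 for the two intervals.
With no interference, expected double-crossover frequency = 0.063 × 0.137 = 0.00863.
Expected number = 0.00863 × 2110 = 18.21 ≈ 18.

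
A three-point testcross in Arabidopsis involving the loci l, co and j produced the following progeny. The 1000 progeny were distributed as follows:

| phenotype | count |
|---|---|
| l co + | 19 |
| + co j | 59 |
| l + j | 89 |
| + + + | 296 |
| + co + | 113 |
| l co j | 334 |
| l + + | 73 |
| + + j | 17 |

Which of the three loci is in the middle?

j

The two most frequent reciprocal classes, l co j and + + +, are the parental types, so the F1 was l co j / + + +.
The two rarest classes, l co + and + + j, are the double crossovers. Comparing them with the parentals, only the j allele has switched, so j is the middle locus and the order is co – j – l.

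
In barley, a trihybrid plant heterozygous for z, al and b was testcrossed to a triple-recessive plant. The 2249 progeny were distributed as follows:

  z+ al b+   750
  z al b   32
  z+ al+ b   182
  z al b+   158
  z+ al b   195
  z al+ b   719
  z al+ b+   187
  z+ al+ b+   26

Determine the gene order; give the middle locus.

al

The two most frequent reciprocal classes, z+ al b+ and z al+ b, are the parental types, so the F1 was z+ al b+ / z al+ b.
The two rarest classes, z+ al+ b+ and z al b, are the double crossovers. Comparing them with the parentals, only the al allele has switched, so al is the middle locus and the order is z – al – b.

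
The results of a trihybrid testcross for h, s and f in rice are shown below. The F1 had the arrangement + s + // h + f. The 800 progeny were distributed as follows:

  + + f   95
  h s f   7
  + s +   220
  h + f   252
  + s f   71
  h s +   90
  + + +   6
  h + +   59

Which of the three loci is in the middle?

s

The two rarest classes, + + + and h s f, are the double crossovers. Comparing them with the parentals, only the s allele has switched, so s is the middle locus and the order is h – s – f.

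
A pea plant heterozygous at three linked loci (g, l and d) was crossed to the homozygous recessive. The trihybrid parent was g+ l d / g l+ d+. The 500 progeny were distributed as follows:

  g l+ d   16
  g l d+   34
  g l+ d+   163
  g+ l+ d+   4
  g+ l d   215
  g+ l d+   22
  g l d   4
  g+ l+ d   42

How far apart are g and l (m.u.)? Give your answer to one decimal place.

16.8 m.u.

The two rarest classes, g l d and g+ l+ d+, are the double crossovers. Comparing them with the parentals, only the g allele has switched, so g is the middle locus and the order is d – g – l.
Crossovers in the g–l interval produce the single-crossover classes g+ l+ d and g l d+ (42 + 34 = 76) plus the double crossovers (8).
RF(g–l) = (76 + 8) / 500 = 84/500 = 0.1680 → 16.8 m.u.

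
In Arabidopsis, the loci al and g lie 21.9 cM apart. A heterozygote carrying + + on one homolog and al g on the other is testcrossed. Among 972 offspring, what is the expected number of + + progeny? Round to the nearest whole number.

380

A map distance of 21.9 cM corresponds to a recombination frequency of 0.219.
The F1 is + + / al g, so + + is a parental gamete class with expected frequency (1 − r)/2 = 0.781/2 = 0.3905.
Expected number = 0.3905 × 972 = 379.57 ≈ 380.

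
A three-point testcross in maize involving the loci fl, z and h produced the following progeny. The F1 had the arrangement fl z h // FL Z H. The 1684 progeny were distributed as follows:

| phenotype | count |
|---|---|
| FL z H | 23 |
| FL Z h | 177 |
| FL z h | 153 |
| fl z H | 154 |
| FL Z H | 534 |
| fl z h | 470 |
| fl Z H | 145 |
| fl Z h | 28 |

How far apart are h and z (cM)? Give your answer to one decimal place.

The two rarest classes, fl Z h and FL z H, are the double crossovers. Comparing them with the parentals, only the z allele has switched, so z is the middle locus and the order is h – z – fl.
Crossovers in the h–z interval produce the single-crossover classes fl z H and FL Z h (154 + 177 = 331) plus the double crossovers (51).
RF(h–z) = (331 + 51) / 1684 = 382/1684 = 0.2268 → 22.7 cM.

22.7 cM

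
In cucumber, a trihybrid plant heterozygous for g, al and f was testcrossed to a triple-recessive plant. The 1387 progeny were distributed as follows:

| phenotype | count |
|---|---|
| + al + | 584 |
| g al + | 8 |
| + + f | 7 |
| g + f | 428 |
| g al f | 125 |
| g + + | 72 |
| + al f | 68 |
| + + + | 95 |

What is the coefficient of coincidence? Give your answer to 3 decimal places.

0.571

The two most frequent reciprocal classes, g + f and + al +, are the parental types, so the F1 was g + f / + al +.
The two rarest classes, + + f and g al +, are the double crossovers. Comparing them with the parentals, only the g allele has switched, so g is the middle locus and the order is al – g – f.
al–g: (220 + 15)/1387 = 0.1694; g–f: (140 + 15)/1387 = 0.1118.
Expected DCO frequency = 0.1694 × 0.1118 ≈ 0.01894; observed = 15/1387 ≈ 0.01081.
Coefficient of coincidence = 0.01081/0.01894 ≈ 0.571.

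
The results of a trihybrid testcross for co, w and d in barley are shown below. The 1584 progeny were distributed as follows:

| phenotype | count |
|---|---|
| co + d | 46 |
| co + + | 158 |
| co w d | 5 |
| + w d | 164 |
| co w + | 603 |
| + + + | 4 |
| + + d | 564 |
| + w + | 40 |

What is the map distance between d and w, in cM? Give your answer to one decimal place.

The two most frequent reciprocal classes, + + d and co w +, are the parental types, so the F1 was + + d / co w +.
The two rarest classes, + + + and co w d, are the double crossovers. Comparing them with the parentals, only the d allele has switched, so d is the middle locus and the order is co – d – w.
Crossovers in the d–w interval produce the single-crossover classes + w d and co + + (164 + 158 = 322) plus the double crossovers (9).
RF(d–w) = (322 + 9) / 1584 = 331/1584 = 0.2090 → 20.9 cM.

20.9 cM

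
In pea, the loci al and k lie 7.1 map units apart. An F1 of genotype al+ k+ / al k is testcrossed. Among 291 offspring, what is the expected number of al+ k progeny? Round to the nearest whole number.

10

A map distance of 7.1 map units corresponds to a recombination frequency of 0.071.
The F1 is al+ k+ / al k, so al+ k is a recombinant gamete class with expected frequency r/2 = 0.071/2 = 0.0355.
Expected number = 0.0355 × 291 = 10.33 ≈ 10.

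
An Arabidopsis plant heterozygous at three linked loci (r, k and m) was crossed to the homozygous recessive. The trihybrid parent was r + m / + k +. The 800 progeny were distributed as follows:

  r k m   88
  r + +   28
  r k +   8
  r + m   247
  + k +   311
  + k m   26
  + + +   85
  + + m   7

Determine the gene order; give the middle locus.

r

The two rarest classes, + + m and r k +, are the double crossovers. Comparing them with the parentals, only the r allele has switched, so r is the middle locus and the order is k – r – m.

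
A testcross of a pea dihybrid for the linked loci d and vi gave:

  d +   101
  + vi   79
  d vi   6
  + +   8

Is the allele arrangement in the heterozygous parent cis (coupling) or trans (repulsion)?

trans

The two most frequent classes are + vi (79) and d + (101); these are the parental (non-recombinant) types.
So the F1 carried + vi on one chromosome and d + on the other — the recessive alleles are on opposite chromosomes (trans / repulsion).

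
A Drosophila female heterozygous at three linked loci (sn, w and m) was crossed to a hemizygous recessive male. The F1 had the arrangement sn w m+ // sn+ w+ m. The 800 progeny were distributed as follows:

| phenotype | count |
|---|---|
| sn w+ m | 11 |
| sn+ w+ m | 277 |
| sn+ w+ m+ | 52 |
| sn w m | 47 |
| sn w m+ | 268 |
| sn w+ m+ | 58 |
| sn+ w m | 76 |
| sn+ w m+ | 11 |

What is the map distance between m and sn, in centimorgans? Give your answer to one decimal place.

The two rarest classes, sn+ w m+ and sn w+ m, are the double crossovers. Comparing them with the parentals, only the sn allele has switched, so sn is the middle locus and the order is m – sn – w.
Crossovers in the m–sn interval produce the single-crossover classes sn w m and sn+ w+ m+ (47 + 52 = 99) plus the double crossovers (22).
RF(m–sn) = (99 + 22) / 800 = 121/800 = 0.1512 → 15.1 centimorgans.

15.1 centimorgans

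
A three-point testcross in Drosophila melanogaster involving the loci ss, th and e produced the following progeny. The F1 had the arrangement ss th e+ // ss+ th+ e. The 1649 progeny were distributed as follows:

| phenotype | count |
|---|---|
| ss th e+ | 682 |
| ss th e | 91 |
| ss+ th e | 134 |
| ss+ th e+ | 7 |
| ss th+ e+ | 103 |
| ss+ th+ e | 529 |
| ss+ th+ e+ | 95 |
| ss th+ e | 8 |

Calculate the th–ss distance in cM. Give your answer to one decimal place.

15.3 cM

The two rarest classes, ss+ th e+ and ss th+ e, are the double crossovers. Comparing them with the parentals, only the ss allele has switched, so ss is the middle locus and the order is e – ss – th.
Crossovers in the ss–th interval produce the single-crossover classes ss th+ e+ and ss+ th e (103 + 134 = 237) plus the double crossovers (15).
RF(ss–th) = (237 + 15) / 1649 = 252/1649 = 0.1528 → 15.3 cM.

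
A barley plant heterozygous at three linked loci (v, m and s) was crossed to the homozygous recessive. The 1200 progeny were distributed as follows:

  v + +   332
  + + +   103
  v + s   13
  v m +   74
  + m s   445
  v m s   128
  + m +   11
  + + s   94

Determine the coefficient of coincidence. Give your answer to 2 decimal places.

The two most frequent reciprocal classes, + m s and v + +, are the parental types, so the F1 was + m s / v + +.
The two rarest classes, + m + and v + s, are the double crossovers. Comparing them with the parentals, only the s allele has switched, so s is the middle locus and the order is v – s – m.
v–s: (231 + 24)/1200 = 0.2125; s–m: (168 + 24)/1200 = 0.1600.
Expected DCO frequency = 0.2125 × 0.1600 ≈ 0.03400; observed = 24/1200 ≈ 0.02000.
Coefficient of coincidence = 0.02000/0.03400 ≈ 0.59.

0.59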